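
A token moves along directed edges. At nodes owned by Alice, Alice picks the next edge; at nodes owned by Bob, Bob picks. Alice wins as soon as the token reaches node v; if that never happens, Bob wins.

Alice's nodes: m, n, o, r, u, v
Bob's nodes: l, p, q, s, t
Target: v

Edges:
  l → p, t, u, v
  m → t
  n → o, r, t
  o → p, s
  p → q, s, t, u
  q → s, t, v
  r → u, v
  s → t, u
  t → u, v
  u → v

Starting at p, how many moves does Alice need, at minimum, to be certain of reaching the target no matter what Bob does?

A0 = {v}
A1: add {r, u} — r (Alice) has r→v; u (Alice) has u→v.
A2: add {n, t} — n (Alice) has n→r; t (Bob): all of {u, v} already in.
A3: add {m, s} — m (Alice) has m→t; s (Bob): all of {t, u} already in.
A4: add {o, q} — o (Alice) has o→s; q (Bob): all of {s, t, v} already in.
A5: add {p} — p (Bob): all of {q, s, t, u} already in.
p enters the attractor at level 5, so Alice can force the target in 5 moves from there.

5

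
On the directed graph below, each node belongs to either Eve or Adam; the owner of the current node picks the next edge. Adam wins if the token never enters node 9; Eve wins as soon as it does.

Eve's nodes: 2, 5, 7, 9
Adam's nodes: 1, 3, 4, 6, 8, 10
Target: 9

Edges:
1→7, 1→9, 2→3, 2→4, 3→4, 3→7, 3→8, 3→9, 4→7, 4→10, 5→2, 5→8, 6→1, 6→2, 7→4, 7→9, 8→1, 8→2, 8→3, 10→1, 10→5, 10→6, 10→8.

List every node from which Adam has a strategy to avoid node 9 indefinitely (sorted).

2, 3, 4, 5, 6, 8, 10

A0 = {9}
A1: add {7} — 7 (Eve) has 7→9.
A2: add {1} — 1 (Adam): all of {7, 9} already in.
A3 = A2; e.g. 2 (Eve) has no edge into A2. Fixed point.
Eve's attractor = {1, 7, 9}; Adam avoids the target exactly from the complement.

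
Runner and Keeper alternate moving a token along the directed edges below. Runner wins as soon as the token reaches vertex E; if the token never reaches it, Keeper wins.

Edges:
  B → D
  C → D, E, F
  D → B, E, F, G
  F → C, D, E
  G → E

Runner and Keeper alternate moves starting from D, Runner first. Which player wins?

Runner

Track states (vertex, player-to-move).
A0 = {(E,Runner), (E,Keeper)}
A1: add {(C,Runner), (D,Runner), (F,Runner), (G,Runner), (G,Keeper)}.
(D,Runner) ∈ A1 ⇒ Runner forces the target.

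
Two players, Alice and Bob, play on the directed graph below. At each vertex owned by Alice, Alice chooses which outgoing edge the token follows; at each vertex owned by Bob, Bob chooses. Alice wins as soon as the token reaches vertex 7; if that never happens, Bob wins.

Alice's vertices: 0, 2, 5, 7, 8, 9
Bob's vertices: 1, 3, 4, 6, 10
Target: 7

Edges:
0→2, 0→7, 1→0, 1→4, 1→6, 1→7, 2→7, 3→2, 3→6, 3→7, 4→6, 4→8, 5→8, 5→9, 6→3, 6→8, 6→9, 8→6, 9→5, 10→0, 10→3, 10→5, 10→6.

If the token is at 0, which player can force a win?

Alice

A0 = {7}
A1: add {0, 2} — 0 (Alice) has 0→7; 2 (Alice) has 2→7.
A2 = A1; e.g. 1 (Bob) can still go to 4. Fixed point.
0 ∈ A1, so Alice can force the target.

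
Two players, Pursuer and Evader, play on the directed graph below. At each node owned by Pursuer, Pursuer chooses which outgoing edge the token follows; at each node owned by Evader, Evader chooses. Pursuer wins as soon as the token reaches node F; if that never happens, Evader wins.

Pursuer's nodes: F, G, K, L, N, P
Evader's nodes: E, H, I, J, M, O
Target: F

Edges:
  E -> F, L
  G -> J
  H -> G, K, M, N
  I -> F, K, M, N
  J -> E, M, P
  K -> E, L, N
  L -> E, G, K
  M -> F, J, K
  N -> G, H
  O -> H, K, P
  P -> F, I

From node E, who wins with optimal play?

Evader

A0 = {F}
A1: add {P} — P (Pursuer) has P→F.
A2 = A1; e.g. E (Evader) can still go to L. Fixed point.
E never enters the attractor, so Evader can avoid the target forever.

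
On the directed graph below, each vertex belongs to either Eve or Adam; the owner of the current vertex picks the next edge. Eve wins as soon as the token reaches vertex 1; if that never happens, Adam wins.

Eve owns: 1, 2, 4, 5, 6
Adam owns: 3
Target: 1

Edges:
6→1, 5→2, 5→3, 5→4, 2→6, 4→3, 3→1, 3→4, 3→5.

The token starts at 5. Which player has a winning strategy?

Eve

A0 = {1}
A1: add {6} — 6 (Eve) has 6→1.
A2: add {2} — 2 (Eve) has 2→6.
A3: add {5} — 5 (Eve) has 5→2.
A4 = A3; e.g. 3 (Adam) can still go to 4. Fixed point.
5 ∈ A3, so Eve can force the target.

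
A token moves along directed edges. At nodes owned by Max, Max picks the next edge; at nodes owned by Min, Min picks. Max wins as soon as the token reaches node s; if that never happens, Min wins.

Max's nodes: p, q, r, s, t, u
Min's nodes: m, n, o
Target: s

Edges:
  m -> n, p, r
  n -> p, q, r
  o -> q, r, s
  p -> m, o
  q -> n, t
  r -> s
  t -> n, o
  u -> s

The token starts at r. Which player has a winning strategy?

A0 = {s}
A1: add {r, u} — r (Max) has r→s; u (Max) has u→s.
A2 = A1; e.g. m (Min) can still go to n. Fixed point.
r ∈ A1, so Max can force the target.

Max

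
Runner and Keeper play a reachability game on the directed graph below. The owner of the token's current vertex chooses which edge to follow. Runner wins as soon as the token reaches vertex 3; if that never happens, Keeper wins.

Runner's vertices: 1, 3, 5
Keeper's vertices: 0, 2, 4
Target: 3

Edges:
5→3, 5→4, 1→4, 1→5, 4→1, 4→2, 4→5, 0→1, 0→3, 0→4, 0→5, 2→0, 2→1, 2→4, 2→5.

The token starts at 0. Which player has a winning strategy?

Keeper

A0 = {3}
A1: add {5} — 5 (Runner) has 5→3.
A2: add {1} — 1 (Runner) has 1→5.
A3 = A2; e.g. 0 (Keeper) can still go to 4. Fixed point.
0 never enters the attractor, so Keeper can avoid the target forever.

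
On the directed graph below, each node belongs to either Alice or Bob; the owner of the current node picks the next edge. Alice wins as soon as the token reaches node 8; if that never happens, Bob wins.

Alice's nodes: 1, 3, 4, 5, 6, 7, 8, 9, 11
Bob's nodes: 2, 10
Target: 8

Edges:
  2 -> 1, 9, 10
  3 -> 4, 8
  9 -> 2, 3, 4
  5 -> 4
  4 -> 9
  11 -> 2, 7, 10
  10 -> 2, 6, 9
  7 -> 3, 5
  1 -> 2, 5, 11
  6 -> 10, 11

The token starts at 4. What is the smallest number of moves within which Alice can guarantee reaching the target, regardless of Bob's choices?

3

A0 = {8}
A1: add {3} — 3 (Alice) has 3→8.
A2: add {7, 9} — 7 (Alice) has 7→3; 9 (Alice) has 9→3.
A3: add {4, 11} — 4 (Alice) has 4→9; 11 (Alice) has 11→7.
4 enters the attractor at level 3, so Alice can force the target in 3 moves from there.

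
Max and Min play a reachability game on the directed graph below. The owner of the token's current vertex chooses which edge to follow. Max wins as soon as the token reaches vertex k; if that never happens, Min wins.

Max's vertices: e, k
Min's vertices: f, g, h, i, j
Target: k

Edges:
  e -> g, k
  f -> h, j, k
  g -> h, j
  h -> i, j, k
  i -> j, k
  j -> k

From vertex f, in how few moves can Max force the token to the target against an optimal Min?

4

A0 = {k}
A1: add {e, j} — e (Max) has e→k; j (Min): all of {k} already in.
A2: add {i} — i (Min): all of {j, k} already in.
A3: add {h} — h (Min): all of {i, j, k} already in.
A4: add {f, g} — f (Min): all of {h, j, k} already in; g (Min): all of {h, j} already in.
A4 = all vertices. Fixed point.
f enters the attractor at level 4, so Max can force the target in 4 moves from there.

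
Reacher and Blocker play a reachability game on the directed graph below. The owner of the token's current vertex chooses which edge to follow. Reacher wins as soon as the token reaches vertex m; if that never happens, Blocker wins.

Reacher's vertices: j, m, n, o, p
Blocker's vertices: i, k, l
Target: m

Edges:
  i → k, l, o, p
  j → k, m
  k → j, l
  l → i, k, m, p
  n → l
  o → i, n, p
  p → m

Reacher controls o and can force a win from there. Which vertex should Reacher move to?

p

A0 = {m}
A1: add {j, p} — j (Reacher) has j→m; p (Reacher) has p→m.
A2: add {o} — o (Reacher) has o→p.
A3 = A2; e.g. i (Blocker) can still go to k. Fixed point.
From o, successor p is in the attractor (rank 1); the other successors i, n are not.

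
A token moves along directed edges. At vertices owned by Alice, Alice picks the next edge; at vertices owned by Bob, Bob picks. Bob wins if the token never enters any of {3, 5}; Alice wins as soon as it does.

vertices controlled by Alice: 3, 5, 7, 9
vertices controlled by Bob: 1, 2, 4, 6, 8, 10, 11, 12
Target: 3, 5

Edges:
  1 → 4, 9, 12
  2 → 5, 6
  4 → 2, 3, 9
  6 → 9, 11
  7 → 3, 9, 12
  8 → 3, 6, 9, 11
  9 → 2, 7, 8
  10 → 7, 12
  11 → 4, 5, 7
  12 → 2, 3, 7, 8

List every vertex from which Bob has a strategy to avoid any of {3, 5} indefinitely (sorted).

1, 2, 4, 6, 8, 10, 11, 12

A0 = {3, 5}
A1: add {7} — 7 (Alice) has 7→3.
A2: add {9} — 9 (Alice) has 9→7.
A3 = A2; e.g. 1 (Bob) can still go to 4. Fixed point.
Alice's attractor = {3, 5, 7, 9}; Bob avoids the target exactly from the complement.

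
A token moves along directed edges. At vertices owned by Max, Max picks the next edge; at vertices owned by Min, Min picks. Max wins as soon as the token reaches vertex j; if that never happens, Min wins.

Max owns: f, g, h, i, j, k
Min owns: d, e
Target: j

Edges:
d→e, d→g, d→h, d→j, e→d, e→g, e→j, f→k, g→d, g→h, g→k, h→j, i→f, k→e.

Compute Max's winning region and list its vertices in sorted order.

A0 = {j}
A1: add {h} — h (Max) has h→j.
A2: add {g} — g (Max) has g→h.
A3 = A2; e.g. d (Min) can still go to e. Fixed point.
Max's winning region = {g, h, j}.

g, h, j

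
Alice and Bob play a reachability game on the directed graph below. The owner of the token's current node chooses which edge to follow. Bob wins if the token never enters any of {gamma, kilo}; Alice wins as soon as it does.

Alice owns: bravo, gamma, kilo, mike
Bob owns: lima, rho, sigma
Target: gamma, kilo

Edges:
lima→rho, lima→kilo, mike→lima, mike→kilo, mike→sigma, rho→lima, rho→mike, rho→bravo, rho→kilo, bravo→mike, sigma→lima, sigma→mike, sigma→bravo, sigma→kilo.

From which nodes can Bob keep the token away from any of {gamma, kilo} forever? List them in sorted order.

A0 = {gamma, kilo}
A1: add {mike} — mike (Alice) has mike→kilo.
A2: add {bravo} — bravo (Alice) has bravo→mike.
A3 = A2; e.g. lima (Bob) can still go to rho. Fixed point.
Alice's attractor = {bravo, gamma, kilo, mike}; Bob avoids the target exactly from the complement.

lima, rho, sigma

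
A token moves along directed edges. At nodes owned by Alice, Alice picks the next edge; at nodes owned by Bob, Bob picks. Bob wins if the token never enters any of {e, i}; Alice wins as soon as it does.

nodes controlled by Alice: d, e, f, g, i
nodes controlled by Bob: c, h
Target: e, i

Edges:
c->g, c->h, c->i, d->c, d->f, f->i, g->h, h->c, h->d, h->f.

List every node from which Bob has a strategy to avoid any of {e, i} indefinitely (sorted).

A0 = {e, i}
A1: add {f} — f (Alice) has f→i.
A2: add {d} — d (Alice) has d→f.
A3 = A2; e.g. c (Bob) can still go to g. Fixed point.
Alice's attractor = {d, e, f, i}; Bob avoids the target exactly from the complement.

c, g, h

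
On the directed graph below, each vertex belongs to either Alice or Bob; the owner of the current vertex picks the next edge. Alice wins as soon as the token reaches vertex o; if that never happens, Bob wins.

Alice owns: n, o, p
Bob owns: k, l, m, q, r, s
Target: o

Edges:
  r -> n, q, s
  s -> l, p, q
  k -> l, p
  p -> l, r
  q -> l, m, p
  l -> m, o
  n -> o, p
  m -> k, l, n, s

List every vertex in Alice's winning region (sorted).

A0 = {o}
A1: add {n} — n (Alice) has n→o.
A2 = A1; e.g. k (Bob) can still go to l. Fixed point.
Alice's winning region = {n, o}.

n, o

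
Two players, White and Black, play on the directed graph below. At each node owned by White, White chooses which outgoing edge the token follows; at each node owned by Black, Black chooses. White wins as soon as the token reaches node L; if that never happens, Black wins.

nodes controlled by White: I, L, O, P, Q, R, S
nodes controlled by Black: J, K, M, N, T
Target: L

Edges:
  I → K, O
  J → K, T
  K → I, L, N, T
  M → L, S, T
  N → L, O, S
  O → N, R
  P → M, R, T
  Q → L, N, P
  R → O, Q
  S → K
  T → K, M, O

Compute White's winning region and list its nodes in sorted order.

I, L, O, P, Q, R

A0 = {L}
A1: add {Q} — Q (White) has Q→L.
A2: add {R} — R (White) has R→Q.
A3: add {O, P} — O (White) has O→R; P (White) has P→R.
A4: add {I} — I (White) has I→O.
A5 = A4; e.g. J (Black) can still go to K. Fixed point.
White's winning region = {I, L, O, P, Q, R}.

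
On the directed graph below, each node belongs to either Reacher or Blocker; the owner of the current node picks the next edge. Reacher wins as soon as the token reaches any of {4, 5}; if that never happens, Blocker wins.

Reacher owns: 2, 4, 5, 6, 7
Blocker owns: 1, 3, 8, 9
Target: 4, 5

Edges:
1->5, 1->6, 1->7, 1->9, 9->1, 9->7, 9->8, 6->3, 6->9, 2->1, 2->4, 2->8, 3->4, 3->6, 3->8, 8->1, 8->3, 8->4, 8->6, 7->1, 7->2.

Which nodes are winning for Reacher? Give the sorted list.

A0 = {4, 5}
A1: add {2} — 2 (Reacher) has 2→4.
A2: add {7} — 7 (Reacher) has 7→2.
A3 = A2; e.g. 1 (Blocker) can still go to 6. Fixed point.
Reacher's winning region = {2, 4, 5, 7}.

2, 4, 5, 7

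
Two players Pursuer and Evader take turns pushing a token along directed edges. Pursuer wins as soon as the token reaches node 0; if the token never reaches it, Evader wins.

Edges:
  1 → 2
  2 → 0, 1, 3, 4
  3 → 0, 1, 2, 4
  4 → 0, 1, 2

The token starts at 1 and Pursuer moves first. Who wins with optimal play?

Evader

Track states (vertex, player-to-move).
A0 = {(0,Pursuer), (0,Evader)}
A1: add {(2,Pursuer), (3,Pursuer), (4,Pursuer)}.
A2: add {(1,Evader)}.
A3 = A2; e.g. (1,Pursuer) stays out. (1,Pursuer) never enters ⇒ Evader avoids the target.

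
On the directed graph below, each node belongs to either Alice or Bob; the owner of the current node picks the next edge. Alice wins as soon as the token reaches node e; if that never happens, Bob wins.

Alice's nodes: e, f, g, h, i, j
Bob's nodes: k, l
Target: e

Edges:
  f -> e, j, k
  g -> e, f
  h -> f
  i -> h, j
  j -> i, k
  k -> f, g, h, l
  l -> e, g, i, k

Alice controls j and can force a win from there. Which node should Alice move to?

A0 = {e}
A1: add {f, g} — f (Alice) has f→e; g (Alice) has g→e.
A2: add {h} — h (Alice) has h→f.
A3: add {i} — i (Alice) has i→h.
A4: add {j} — j (Alice) has j→i.
A5 = A4; e.g. k (Bob) can still go to l. Fixed point.
From j, successor i is in the attractor (rank 3); the other successor k is not.

i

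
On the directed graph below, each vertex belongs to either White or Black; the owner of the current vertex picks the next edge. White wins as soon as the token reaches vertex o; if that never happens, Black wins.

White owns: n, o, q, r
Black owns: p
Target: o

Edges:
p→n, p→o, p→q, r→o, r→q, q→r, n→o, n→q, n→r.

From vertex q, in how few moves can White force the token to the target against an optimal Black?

2

A0 = {o}
A1: add {n, r} — n (White) has n→o; r (White) has r→o.
A2: add {q} — q (White) has q→r.
q enters the attractor at level 2, so White can force the target in 2 moves from there.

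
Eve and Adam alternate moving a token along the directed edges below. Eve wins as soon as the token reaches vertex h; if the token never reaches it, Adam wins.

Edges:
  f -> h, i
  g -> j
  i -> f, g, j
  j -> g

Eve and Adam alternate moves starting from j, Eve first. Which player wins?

Track states (vertex, player-to-move).
A0 = {(h,Eve), (h,Adam)}
A1: add {(f,Eve)}.
A2 = A1; e.g. (f,Adam) stays out. (j,Eve) never enters ⇒ Adam avoids the target.

Adam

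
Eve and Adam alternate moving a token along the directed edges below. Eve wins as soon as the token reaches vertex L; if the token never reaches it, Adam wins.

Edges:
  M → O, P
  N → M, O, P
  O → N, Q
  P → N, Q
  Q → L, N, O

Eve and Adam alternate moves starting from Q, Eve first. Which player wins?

Track states (vertex, player-to-move).
A0 = {(L,Eve), (L,Adam)}
A1: add {(Q,Eve)}.
(Q,Eve) ∈ A1 ⇒ Eve forces the target.

Eve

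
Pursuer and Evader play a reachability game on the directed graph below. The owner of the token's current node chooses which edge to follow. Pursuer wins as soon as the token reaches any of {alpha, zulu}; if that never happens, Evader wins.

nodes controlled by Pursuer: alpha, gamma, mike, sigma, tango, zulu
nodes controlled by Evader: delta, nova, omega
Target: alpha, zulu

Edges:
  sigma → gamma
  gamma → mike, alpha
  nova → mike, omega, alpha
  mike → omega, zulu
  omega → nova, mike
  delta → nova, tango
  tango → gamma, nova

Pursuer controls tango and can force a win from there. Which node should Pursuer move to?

A0 = {alpha, zulu}
A1: add {gamma, mike} — gamma (Pursuer) has gamma→alpha; mike (Pursuer) has mike→zulu.
A2: add {sigma, tango} — sigma (Pursuer) has sigma→gamma; tango (Pursuer) has tango→gamma.
A3 = A2; e.g. nova (Evader) can still go to omega. Fixed point.
From tango, successor gamma is in the attractor (rank 1); the other successor nova is not.

gamma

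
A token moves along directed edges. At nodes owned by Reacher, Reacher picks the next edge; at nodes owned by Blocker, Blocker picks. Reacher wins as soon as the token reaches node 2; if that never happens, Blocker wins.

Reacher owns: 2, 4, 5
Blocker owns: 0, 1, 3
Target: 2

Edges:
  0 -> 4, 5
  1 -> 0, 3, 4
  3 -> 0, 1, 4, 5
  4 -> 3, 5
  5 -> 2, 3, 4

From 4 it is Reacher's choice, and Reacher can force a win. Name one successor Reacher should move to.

5

A0 = {2}
A1: add {5} — 5 (Reacher) has 5→2.
A2: add {4} — 4 (Reacher) has 4→5.
A3: add {0} — 0 (Blocker): all of {4, 5} already in.
A4 = A3; e.g. 1 (Blocker) can still go to 3. Fixed point.
From 4, successor 5 is in the attractor (rank 1); the other successor 3 is not.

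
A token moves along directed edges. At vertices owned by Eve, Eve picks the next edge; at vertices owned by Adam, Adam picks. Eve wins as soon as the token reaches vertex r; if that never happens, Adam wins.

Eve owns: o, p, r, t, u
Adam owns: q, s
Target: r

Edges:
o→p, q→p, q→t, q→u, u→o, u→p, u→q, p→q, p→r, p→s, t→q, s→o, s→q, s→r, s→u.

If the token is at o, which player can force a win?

A0 = {r}
A1: add {p} — p (Eve) has p→r.
A2: add {o, u} — o (Eve) has o→p; u (Eve) has u→p.
A3 = A2; e.g. q (Adam) can still go to t. Fixed point.
o ∈ A2, so Eve can force the target.

Eve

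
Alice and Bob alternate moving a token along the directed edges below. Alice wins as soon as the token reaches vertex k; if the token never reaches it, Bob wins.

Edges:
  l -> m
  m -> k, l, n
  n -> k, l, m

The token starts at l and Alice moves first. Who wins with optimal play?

Track states (vertex, player-to-move).
A0 = {(k,Alice), (k,Bob)}
A1: add {(m,Alice), (n,Alice)}.
A2: add {(l,Bob)}.
A3 = A2; e.g. (l,Alice) stays out. (l,Alice) never enters ⇒ Bob avoids the target.

Bob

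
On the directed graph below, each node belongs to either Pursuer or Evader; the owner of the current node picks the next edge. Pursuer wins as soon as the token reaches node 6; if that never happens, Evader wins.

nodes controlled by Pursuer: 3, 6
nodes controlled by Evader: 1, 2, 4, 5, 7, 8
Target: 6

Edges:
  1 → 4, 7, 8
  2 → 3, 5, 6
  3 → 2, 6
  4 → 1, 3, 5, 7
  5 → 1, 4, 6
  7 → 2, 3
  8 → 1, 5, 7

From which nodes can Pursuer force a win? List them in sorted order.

A0 = {6}
A1: add {3} — 3 (Pursuer) has 3→6.
A2 = A1; e.g. 1 (Evader) can still go to 4. Fixed point.
Pursuer's winning region = {3, 6}.

3, 6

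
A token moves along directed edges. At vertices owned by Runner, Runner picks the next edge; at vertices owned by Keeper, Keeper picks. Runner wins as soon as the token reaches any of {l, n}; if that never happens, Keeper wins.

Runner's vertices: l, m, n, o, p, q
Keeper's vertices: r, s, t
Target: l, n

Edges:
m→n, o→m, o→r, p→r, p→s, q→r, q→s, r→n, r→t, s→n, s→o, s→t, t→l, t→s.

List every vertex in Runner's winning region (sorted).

l, m, n, o

A0 = {l, n}
A1: add {m} — m (Runner) has m→n.
A2: add {o} — o (Runner) has o→m.
A3 = A2; e.g. p (Runner) has no edge into A2. Fixed point.
Runner's winning region = {l, m, n, o}.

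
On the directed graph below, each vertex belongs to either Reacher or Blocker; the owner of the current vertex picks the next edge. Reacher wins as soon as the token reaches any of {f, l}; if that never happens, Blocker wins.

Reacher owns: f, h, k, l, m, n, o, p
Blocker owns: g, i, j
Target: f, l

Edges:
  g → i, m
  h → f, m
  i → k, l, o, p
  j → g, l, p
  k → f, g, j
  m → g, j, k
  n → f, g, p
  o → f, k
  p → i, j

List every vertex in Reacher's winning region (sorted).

A0 = {f, l}
A1: add {h, k, n, o} — h (Reacher) has h→f; k (Reacher) has k→f; n (Reacher) has n→f; o (Reacher) has o→f.
A2: add {m} — m (Reacher) has m→k.
A3 = A2; e.g. g (Blocker) can still go to i. Fixed point.
Reacher's winning region = {f, h, k, l, m, n, o}.

f, h, k, l, m, n, o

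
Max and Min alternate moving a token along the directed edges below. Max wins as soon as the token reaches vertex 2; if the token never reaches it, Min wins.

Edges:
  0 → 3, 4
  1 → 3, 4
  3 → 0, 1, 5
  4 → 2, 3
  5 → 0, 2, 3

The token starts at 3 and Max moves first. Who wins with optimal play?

Track states (vertex, player-to-move).
A0 = {(2,Max), (2,Min)}
A1: add {(4,Max), (5,Max)}.
A2 = A1; e.g. (0,Max) stays out. (3,Max) never enters ⇒ Min avoids the target.

Min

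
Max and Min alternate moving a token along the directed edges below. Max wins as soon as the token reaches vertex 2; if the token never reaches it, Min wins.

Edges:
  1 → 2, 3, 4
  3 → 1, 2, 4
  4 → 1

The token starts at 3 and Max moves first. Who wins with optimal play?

Max

Track states (vertex, player-to-move).
A0 = {(2,Max), (2,Min)}
A1: add {(1,Max), (3,Max)}.
(3,Max) ∈ A1 ⇒ Max forces the target.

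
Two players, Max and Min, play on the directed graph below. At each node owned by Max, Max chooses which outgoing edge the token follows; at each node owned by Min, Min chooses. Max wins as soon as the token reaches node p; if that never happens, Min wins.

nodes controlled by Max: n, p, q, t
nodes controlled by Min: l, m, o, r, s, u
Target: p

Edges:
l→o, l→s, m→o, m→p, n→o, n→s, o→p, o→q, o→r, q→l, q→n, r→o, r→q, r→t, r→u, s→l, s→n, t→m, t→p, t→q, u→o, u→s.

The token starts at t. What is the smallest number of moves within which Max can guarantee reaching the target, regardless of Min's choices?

1

A0 = {p}
A1: add {t} — t (Max) has t→p.
A2 = A1; e.g. l (Min) can still go to o. Fixed point.
t enters the attractor at level 1, so Max can force the target in 1 move from there.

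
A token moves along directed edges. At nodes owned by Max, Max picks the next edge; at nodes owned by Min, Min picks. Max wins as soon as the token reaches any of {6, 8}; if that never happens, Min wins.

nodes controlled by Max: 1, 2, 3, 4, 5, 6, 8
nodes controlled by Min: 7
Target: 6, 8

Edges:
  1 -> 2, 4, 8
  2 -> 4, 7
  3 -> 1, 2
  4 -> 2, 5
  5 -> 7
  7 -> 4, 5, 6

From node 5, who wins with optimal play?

A0 = {6, 8}
A1: add {1} — 1 (Max) has 1→8.
A2: add {3} — 3 (Max) has 3→1.
A3 = A2; e.g. 2 (Max) has no edge into A2. Fixed point.
5 never enters the attractor, so Min can avoid the target forever.

Min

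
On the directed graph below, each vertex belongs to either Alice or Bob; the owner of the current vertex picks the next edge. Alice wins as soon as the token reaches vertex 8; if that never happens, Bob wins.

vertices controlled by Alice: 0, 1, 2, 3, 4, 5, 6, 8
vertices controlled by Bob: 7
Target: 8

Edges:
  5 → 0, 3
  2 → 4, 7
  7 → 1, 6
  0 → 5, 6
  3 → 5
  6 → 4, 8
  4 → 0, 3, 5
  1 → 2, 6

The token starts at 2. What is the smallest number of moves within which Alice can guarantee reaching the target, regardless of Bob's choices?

4

A0 = {8}
A1: add {6} — 6 (Alice) has 6→8.
A2: add {0, 1} — 0 (Alice) has 0→6; 1 (Alice) has 1→6.
A3: add {4, 5, 7} — 4 (Alice) has 4→0; 5 (Alice) has 5→0; 7 (Bob): all of {1, 6} already in.
A4: add {2, 3} — 2 (Alice) has 2→4; 3 (Alice) has 3→5.
A4 = all vertices. Fixed point.
2 enters the attractor at level 4, so Alice can force the target in 4 moves from there.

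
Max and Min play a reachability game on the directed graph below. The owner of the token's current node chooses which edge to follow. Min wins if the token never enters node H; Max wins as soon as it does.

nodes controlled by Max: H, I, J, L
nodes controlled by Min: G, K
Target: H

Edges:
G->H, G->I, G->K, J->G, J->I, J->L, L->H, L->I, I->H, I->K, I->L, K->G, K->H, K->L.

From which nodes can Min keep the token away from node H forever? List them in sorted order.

G, K

A0 = {H}
A1: add {I, L} — I (Max) has I→H; L (Max) has L→H.
A2: add {J} — J (Max) has J→I.
A3 = A2; e.g. G (Min) can still go to K. Fixed point.
Max's attractor = {H, I, J, L}; Min avoids the target exactly from the complement.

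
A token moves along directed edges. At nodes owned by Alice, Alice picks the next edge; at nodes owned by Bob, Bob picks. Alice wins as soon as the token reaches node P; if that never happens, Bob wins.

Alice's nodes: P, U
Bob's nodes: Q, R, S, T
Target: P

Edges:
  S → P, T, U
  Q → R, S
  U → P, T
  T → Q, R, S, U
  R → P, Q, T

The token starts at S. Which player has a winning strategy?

A0 = {P}
A1: add {U} — U (Alice) has U→P.
A2 = A1; e.g. Q (Bob) can still go to R. Fixed point.
S never enters the attractor, so Bob can avoid the target forever.

Bob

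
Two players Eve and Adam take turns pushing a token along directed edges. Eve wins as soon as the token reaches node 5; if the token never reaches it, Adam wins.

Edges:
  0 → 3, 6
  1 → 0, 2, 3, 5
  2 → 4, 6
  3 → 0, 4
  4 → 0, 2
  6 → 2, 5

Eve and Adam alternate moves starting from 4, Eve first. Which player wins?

Adam

Track states (vertex, player-to-move).
A0 = {(5,Eve), (5,Adam)}
A1: add {(1,Eve), (6,Eve)}.
A2 = A1; e.g. (0,Eve) stays out. (4,Eve) never enters ⇒ Adam avoids the target.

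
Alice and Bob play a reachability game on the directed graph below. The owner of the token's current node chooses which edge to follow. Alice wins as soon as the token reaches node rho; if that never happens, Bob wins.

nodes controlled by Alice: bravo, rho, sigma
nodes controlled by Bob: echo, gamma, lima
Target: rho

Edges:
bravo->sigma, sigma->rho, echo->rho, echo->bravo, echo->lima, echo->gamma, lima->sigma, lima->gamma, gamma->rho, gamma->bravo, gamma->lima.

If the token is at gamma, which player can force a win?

A0 = {rho}
A1: add {sigma} — sigma (Alice) has sigma→rho.
A2: add {bravo} — bravo (Alice) has bravo→sigma.
A3 = A2; e.g. echo (Bob) can still go to lima. Fixed point.
gamma never enters the attractor, so Bob can avoid the target forever.

Bob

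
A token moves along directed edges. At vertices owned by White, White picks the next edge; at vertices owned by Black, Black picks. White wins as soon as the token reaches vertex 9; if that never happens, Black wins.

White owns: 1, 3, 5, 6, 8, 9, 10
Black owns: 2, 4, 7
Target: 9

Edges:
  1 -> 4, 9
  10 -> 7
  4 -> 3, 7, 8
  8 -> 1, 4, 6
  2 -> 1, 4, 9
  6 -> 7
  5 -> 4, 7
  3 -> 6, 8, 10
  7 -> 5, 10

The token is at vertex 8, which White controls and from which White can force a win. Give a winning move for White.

A0 = {9}
A1: add {1} — 1 (White) has 1→9.
A2: add {8} — 8 (White) has 8→1.
A3: add {3} — 3 (White) has 3→8.
A4 = A3; e.g. 2 (Black) can still go to 4. Fixed point.
From 8, successor 1 is in the attractor (rank 1); the other successors 4, 6 are not.

1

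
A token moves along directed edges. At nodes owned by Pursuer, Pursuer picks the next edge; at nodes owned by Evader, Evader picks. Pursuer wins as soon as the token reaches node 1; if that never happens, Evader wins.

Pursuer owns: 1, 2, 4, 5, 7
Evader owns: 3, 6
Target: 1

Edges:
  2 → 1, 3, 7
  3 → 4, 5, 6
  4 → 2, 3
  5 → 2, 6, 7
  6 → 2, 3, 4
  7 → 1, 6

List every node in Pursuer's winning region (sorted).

1, 2, 4, 5, 7

A0 = {1}
A1: add {2, 7} — 2 (Pursuer) has 2→1; 7 (Pursuer) has 7→1.
A2: add {4, 5} — 4 (Pursuer) has 4→2; 5 (Pursuer) has 5→2.
A3 = A2; e.g. 3 (Evader) can still go to 6. Fixed point.
Pursuer's winning region = {1, 2, 4, 5, 7}.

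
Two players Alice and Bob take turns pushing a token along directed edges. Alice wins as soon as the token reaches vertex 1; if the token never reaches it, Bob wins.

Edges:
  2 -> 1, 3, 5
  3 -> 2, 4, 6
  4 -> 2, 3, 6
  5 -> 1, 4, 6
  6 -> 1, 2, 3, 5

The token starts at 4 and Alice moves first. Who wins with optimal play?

Bob

Track states (vertex, player-to-move).
A0 = {(1,Alice), (1,Bob)}
A1: add {(2,Alice), (5,Alice), (6,Alice)}.
A2 = A1; e.g. (2,Bob) stays out. (4,Alice) never enters ⇒ Bob avoids the target.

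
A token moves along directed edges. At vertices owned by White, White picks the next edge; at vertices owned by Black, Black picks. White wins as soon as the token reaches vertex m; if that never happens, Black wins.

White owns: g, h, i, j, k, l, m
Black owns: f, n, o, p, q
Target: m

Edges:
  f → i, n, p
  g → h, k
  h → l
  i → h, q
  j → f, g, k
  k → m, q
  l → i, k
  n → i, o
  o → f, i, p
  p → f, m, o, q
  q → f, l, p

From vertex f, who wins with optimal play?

Black

A0 = {m}
A1: add {k} — k (White) has k→m.
A2: add {g, j, l} — g (White) has g→k; j (White) has j→k; l (White) has l→k.
A3: add {h} — h (White) has h→l.
A4: add {i} — i (White) has i→h.
A5 = A4; e.g. f (Black) can still go to n. Fixed point.
f never enters the attractor, so Black can avoid the target forever.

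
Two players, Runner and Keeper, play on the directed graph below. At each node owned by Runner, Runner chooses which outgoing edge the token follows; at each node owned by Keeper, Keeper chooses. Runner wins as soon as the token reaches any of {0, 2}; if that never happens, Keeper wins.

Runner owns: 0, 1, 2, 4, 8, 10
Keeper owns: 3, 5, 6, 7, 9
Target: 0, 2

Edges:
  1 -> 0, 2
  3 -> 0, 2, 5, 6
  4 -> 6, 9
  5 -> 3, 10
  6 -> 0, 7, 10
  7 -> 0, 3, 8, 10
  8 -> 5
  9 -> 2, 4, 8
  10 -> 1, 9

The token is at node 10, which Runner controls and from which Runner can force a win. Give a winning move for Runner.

1

A0 = {0, 2}
A1: add {1} — 1 (Runner) has 1→0.
A2: add {10} — 10 (Runner) has 10→1.
A3 = A2; e.g. 3 (Keeper) can still go to 5. Fixed point.
From 10, successor 1 is in the attractor (rank 1); the other successor 9 is not.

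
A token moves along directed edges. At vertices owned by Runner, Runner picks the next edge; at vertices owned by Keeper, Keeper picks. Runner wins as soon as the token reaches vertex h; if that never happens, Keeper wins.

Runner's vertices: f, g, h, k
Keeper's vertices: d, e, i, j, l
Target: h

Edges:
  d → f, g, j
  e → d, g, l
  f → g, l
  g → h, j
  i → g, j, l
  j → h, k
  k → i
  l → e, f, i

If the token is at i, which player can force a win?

Keeper

A0 = {h}
A1: add {g} — g (Runner) has g→h.
A2: add {f} — f (Runner) has f→g.
A3 = A2; e.g. d (Keeper) can still go to j. Fixed point.
i never enters the attractor, so Keeper can avoid the target forever.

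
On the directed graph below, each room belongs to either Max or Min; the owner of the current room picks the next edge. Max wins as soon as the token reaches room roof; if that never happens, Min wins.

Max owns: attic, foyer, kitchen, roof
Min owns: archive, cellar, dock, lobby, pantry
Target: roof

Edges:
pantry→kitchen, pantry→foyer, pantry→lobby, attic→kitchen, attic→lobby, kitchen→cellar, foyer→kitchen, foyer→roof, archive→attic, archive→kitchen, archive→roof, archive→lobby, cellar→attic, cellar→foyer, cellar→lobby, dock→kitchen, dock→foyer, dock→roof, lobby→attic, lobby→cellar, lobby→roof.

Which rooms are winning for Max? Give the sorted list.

A0 = {roof}
A1: add {foyer} — foyer (Max) has foyer→roof.
A2 = A1; e.g. pantry (Min) can still go to kitchen. Fixed point.
Max's winning region = {foyer, roof}.

foyer, roof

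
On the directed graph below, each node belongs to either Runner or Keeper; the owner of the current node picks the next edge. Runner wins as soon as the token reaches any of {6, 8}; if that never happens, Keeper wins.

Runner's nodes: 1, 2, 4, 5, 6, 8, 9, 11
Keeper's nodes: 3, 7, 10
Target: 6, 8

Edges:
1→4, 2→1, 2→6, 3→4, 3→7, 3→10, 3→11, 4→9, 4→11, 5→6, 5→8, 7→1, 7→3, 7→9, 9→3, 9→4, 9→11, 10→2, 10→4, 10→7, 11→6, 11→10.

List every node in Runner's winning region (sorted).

1, 2, 4, 5, 6, 8, 9, 11

A0 = {6, 8}
A1: add {2, 5, 11} — 2 (Runner) has 2→6; 5 (Runner) has 5→6; 11 (Runner) has 11→6.
A2: add {4, 9} — 4 (Runner) has 4→11; 9 (Runner) has 9→11.
A3: add {1} — 1 (Runner) has 1→4.
A4 = A3; e.g. 3 (Keeper) can still go to 7. Fixed point.
Runner's winning region = {1, 2, 4, 5, 6, 8, 9, 11}.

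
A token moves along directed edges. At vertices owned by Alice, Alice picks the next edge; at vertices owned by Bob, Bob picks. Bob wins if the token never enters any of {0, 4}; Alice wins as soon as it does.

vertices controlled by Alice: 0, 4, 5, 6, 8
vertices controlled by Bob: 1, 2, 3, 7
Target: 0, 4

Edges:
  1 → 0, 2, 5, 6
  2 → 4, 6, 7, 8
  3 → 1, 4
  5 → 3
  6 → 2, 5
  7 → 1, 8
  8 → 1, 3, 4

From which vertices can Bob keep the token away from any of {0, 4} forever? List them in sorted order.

A0 = {0, 4}
A1: add {8} — 8 (Alice) has 8→4.
A2 = A1; e.g. 1 (Bob) can still go to 2. Fixed point.
Alice's attractor = {0, 4, 8}; Bob avoids the target exactly from the complement.

1, 2, 3, 5, 6, 7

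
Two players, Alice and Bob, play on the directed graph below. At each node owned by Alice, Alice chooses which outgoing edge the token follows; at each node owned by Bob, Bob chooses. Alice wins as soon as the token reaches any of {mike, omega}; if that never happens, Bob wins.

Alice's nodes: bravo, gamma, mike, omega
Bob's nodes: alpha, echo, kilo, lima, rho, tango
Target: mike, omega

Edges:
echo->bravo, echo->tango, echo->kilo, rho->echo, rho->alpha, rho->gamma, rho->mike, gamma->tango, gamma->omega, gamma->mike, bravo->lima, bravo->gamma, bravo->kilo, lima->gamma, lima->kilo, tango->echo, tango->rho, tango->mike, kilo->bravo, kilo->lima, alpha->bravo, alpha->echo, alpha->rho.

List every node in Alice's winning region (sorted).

bravo, gamma, mike, omega

A0 = {mike, omega}
A1: add {gamma} — gamma (Alice) has gamma→omega.
A2: add {bravo} — bravo (Alice) has bravo→gamma.
A3 = A2; e.g. lima (Bob) can still go to kilo. Fixed point.
Alice's winning region = {bravo, gamma, mike, omega}.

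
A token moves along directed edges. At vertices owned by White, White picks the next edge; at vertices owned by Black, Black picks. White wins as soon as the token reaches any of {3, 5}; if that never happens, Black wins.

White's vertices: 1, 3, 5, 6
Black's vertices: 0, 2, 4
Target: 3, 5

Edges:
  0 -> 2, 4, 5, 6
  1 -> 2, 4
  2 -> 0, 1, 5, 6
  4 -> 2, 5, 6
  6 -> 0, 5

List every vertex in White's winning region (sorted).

3, 5, 6

A0 = {3, 5}
A1: add {6} — 6 (White) has 6→5.
A2 = A1; e.g. 0 (Black) can still go to 2. Fixed point.
White's winning region = {3, 5, 6}.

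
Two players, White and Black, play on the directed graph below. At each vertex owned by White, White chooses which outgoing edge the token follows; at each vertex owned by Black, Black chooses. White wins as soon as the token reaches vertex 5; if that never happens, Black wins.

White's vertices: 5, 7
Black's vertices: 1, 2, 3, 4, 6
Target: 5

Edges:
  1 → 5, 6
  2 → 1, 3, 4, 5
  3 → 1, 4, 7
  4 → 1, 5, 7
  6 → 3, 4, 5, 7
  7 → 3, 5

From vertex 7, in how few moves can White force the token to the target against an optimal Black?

A0 = {5}
A1: add {7} — 7 (White) has 7→5.
A2 = A1; e.g. 1 (Black) can still go to 6. Fixed point.
7 enters the attractor at level 1, so White can force the target in 1 move from there.

1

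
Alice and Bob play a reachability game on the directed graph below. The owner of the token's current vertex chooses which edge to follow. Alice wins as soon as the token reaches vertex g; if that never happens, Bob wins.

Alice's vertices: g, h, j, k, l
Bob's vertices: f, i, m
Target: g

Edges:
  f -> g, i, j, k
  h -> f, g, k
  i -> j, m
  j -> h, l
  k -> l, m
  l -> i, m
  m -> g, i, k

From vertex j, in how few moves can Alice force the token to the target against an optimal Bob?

2

A0 = {g}
A1: add {h} — h (Alice) has h→g.
A2: add {j} — j (Alice) has j→h.
A3 = A2; e.g. f (Bob) can still go to i. Fixed point.
j enters the attractor at level 2, so Alice can force the target in 2 moves from there.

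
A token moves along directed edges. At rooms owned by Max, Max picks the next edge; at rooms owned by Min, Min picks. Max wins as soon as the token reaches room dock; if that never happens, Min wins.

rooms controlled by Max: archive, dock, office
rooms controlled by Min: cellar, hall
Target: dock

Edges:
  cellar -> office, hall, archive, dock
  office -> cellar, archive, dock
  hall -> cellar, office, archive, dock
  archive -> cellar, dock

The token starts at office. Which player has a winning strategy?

A0 = {dock}
A1: add {archive, office} — office (Max) has office→dock; archive (Max) has archive→dock.
A2 = A1; e.g. cellar (Min) can still go to hall. Fixed point.
office ∈ A1, so Max can force the target.

Max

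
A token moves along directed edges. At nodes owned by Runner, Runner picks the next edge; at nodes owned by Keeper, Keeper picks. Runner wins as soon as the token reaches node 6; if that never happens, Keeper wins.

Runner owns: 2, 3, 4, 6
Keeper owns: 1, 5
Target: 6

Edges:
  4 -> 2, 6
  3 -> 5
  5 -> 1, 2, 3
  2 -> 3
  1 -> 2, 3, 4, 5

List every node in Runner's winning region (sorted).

4, 6

A0 = {6}
A1: add {4} — 4 (Runner) has 4→6.
A2 = A1; e.g. 1 (Keeper) can still go to 2. Fixed point.
Runner's winning region = {4, 6}.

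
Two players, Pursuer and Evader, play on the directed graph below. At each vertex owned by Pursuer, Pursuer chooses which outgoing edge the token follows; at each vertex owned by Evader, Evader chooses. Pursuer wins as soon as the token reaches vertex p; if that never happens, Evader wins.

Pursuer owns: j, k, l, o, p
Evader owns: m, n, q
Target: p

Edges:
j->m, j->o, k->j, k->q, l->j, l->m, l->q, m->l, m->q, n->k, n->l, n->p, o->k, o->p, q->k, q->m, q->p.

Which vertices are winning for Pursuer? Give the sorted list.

j, k, l, n, o, p

A0 = {p}
A1: add {o} — o (Pursuer) has o→p.
A2: add {j} — j (Pursuer) has j→o.
A3: add {k, l} — k (Pursuer) has k→j; l (Pursuer) has l→j.
A4: add {n} — n (Evader): all of {k, l, p} already in.
A5 = A4; e.g. m (Evader) can still go to q. Fixed point.
Pursuer's winning region = {j, k, l, n, o, p}.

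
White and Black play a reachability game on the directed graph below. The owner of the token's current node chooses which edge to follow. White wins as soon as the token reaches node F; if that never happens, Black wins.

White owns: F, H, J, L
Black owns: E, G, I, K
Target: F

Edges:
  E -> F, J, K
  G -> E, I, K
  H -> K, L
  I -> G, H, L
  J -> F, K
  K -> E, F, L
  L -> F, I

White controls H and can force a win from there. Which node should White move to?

L

A0 = {F}
A1: add {J, L} — J (White) has J→F; L (White) has L→F.
A2: add {H} — H (White) has H→L.
A3 = A2; e.g. E (Black) can still go to K. Fixed point.
From H, successor L is in the attractor (rank 1); the other successor K is not.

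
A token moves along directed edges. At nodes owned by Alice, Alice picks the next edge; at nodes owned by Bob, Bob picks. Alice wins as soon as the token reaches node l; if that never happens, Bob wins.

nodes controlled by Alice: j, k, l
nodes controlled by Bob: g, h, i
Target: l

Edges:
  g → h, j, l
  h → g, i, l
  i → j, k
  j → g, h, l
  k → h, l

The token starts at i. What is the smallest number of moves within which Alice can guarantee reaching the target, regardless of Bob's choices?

2

A0 = {l}
A1: add {j, k} — j (Alice) has j→l; k (Alice) has k→l.
A2: add {i} — i (Bob): all of {j, k} already in.
A3 = A2; e.g. g (Bob) can still go to h. Fixed point.
i enters the attractor at level 2, so Alice can force the target in 2 moves from there.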